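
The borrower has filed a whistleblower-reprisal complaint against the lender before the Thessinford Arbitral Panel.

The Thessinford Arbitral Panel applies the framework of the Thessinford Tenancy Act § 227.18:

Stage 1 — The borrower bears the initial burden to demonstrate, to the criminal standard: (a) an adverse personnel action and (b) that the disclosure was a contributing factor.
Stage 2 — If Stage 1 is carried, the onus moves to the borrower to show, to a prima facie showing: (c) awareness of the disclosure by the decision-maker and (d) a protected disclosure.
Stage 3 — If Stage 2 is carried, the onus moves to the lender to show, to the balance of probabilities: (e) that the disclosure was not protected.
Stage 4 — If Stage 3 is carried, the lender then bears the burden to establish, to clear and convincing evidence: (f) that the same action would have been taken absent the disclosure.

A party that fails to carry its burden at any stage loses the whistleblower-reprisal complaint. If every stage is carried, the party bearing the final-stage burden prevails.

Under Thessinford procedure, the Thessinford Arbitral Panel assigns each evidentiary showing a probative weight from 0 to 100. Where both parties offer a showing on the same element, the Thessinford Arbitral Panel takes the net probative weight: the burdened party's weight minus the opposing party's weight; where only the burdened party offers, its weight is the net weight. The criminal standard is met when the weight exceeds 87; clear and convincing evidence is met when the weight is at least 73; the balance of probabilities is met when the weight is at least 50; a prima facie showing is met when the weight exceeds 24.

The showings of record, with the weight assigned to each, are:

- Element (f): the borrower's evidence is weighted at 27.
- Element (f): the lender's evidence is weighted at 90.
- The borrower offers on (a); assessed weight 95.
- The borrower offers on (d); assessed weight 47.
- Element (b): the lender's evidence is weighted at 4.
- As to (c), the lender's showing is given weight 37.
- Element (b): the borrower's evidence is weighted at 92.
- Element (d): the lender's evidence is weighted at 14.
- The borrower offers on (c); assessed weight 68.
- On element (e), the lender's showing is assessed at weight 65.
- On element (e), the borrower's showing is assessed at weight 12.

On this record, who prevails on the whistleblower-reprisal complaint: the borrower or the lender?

Stage 1 (borrower, the criminal standard, weight exceeds 87): (a) 95 > 87 — meets; (b) net 92−4=88 > 87 — meets.
  All elements met. The borrower retains the burden for Stage 2.
Stage 2 (borrower, a prima facie showing, weight exceeds 24): (c) net 68−37=31 > 24 — meets; (d) net 47−14=33 > 24 — meets.
  Stage 2 carried; the burden shifts to the lender.
Stage 3 (lender, the balance of probabilities, weight is at least 50): (e) net 65−12=53 ≥ 50 — meets.
  All elements met. The lender retains the burden for Stage 4.
Stage 4 (lender, clear and convincing evidence, weight is at least 73): (f) net 90−27=63 < 73 — fails.
  Not every element is met, so the lender fails to carry Stage 4.
The borrower prevails.

borrower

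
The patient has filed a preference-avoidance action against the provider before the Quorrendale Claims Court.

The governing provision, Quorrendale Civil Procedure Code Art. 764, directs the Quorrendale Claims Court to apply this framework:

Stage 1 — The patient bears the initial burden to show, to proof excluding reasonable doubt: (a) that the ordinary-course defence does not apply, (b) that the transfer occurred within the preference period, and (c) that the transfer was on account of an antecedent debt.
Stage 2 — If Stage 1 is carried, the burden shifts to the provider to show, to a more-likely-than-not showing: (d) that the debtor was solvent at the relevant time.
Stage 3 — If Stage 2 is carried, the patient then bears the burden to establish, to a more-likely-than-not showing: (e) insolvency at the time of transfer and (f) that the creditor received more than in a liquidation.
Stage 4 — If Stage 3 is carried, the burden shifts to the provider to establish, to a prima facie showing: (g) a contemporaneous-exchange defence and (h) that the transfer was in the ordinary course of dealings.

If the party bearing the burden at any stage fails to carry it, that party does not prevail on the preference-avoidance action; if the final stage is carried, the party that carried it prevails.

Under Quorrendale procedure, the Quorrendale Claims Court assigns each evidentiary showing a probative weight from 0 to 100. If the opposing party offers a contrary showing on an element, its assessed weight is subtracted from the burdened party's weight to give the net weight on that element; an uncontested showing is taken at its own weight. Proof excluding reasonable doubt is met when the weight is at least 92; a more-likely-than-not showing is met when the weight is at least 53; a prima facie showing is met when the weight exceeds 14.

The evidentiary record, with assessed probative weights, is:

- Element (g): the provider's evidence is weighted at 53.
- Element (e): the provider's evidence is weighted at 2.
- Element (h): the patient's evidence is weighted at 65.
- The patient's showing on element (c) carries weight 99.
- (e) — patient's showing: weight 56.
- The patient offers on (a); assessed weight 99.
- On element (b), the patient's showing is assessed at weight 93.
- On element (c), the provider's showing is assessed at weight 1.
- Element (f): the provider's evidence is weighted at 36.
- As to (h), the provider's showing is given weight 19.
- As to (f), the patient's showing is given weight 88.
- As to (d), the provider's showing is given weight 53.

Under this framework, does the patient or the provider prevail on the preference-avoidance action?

Stage 1 (patient, proof excluding reasonable doubt, weight is at least 92): (a) 99 ≥ 92 — meets; (b) 93 ≥ 92 — meets; (c) net 99−1=98 ≥ 92 — meets.
  The patient carries Stage 1; the provider now bears the burden.
Stage 2 (provider, a more-likely-than-not showing, weight is at least 53): (d) 53 ≥ 53 — meets.
  The provider carries Stage 2; the patient now bears the burden.
Stage 3 (patient, a more-likely-than-not showing, weight is at least 53): (e) net 56−2=54 ≥ 53 — meets; (f) net 88−36=52 < 53 — fails.
  Not every element is met, so the patient fails to carry Stage 3.
So the provider prevails.

provider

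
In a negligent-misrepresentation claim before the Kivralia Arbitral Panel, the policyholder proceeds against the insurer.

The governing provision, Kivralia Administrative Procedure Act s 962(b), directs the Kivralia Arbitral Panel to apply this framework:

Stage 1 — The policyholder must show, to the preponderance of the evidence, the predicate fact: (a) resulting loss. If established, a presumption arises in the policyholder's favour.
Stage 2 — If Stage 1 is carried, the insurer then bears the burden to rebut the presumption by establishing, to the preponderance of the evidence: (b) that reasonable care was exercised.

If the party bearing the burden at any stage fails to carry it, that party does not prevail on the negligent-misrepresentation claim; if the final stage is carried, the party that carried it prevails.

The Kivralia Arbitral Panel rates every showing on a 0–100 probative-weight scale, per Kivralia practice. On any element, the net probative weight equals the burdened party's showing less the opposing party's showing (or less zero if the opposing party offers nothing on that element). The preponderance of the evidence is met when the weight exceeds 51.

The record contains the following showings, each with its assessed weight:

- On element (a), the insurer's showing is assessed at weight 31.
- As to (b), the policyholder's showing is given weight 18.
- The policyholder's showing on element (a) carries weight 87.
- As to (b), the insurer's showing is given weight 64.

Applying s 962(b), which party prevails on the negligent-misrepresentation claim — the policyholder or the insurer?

Stage 1 (policyholder, the preponderance of the evidence, weight exceeds 51): (a) net 87−31=56 > 51 — meets.
  All elements met. The burden passes to the insurer.
Stage 2 (insurer, the preponderance of the evidence, weight exceeds 51): (b) net 64−18=46 ≤ 51 — fails.
  Stage 2 not carried; the insurer fails its burden.
The policyholder prevails.

policyholder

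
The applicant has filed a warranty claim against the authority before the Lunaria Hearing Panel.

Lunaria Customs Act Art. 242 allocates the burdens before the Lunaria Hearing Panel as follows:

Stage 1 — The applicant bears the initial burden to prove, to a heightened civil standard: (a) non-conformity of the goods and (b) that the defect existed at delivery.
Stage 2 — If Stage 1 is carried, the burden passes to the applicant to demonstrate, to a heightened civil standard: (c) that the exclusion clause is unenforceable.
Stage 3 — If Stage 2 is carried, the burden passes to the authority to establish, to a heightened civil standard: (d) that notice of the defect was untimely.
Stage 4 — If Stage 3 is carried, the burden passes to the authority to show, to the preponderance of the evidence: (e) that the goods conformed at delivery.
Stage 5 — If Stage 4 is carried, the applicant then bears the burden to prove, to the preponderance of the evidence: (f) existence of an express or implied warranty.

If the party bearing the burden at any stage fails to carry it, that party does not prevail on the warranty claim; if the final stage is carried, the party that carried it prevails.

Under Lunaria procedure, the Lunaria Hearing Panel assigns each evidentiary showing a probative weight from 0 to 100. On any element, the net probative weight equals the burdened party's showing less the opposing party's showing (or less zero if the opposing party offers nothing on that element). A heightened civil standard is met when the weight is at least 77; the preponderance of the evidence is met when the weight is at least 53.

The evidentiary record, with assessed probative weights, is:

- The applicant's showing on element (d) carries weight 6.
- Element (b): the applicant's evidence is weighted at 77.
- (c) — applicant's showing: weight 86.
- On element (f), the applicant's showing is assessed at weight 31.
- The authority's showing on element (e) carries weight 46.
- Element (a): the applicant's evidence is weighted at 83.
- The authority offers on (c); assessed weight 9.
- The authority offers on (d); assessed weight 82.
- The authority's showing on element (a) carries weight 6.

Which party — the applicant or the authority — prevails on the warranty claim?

applicant

Stage 1 (applicant, a heightened civil standard, weight is at least 77): (a) net 83−6=77 ≥ 77 — meets; (b) 77 ≥ 77 — meets.
  All elements met. The applicant retains the burden for Stage 2.
Stage 2 (applicant, a heightened civil standard, weight is at least 77): (c) net 86−9=77 ≥ 77 — meets.
  Stage 2 carried; the burden shifts to the authority.
Stage 3 (authority, a heightened civil standard, weight is at least 77): (d) net 82−6=76 < 77 — fails.
  The authority does not carry Stage 3.
The applicant prevails.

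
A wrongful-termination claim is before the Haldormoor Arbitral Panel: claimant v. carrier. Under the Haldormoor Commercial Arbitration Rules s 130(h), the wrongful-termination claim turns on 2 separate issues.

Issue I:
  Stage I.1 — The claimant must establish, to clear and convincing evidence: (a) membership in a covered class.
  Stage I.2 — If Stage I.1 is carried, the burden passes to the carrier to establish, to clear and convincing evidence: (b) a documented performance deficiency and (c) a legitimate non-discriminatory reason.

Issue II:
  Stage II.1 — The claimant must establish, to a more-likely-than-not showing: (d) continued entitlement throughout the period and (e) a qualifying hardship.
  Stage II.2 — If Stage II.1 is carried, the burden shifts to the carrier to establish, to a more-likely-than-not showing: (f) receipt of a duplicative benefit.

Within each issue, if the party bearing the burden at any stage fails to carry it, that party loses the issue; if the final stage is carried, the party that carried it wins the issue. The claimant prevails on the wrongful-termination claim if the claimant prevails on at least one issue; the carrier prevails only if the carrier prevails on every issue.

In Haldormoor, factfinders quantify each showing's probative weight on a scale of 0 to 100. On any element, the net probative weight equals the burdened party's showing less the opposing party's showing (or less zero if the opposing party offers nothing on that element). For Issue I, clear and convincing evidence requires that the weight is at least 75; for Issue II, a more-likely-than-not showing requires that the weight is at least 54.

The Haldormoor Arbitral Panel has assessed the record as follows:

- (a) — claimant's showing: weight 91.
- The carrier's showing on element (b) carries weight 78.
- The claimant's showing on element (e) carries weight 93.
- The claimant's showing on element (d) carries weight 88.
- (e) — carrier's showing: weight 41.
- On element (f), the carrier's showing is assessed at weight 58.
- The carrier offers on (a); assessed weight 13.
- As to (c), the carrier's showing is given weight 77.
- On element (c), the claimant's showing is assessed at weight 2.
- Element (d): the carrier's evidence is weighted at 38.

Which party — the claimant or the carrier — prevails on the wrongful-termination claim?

carrier

— Issue I —
Stage I.1 (claimant, clear and convincing evidence, weight is at least 75): (a) net 91−13=78 ≥ 75 — meets.
  All elements met. The burden passes to the carrier.
Stage I.2 (carrier, clear and convincing evidence, weight is at least 75): (b) 78 ≥ 75 — meets; (c) net 77−2=75 ≥ 75 — meets.
  The carrier carries the last stage.
With every stage satisfied, the carrier prevails on this issue.
— Issue II —
Stage II.1 — burden on claimant; standard: a more-likely-than-not showing (weight is at least 54).
    (d): 88 − 38 = 50 < 54 [not met]
    (e): 93 − 41 = 52 < 54 [not met]
  Not every element is met, so the claimant fails to carry Stage II.1.
So the carrier prevails on this issue.
Per-issue: Issue I → carrier; Issue II → carrier. The claimant must prevail on at least one issue; overall, the carrier prevails.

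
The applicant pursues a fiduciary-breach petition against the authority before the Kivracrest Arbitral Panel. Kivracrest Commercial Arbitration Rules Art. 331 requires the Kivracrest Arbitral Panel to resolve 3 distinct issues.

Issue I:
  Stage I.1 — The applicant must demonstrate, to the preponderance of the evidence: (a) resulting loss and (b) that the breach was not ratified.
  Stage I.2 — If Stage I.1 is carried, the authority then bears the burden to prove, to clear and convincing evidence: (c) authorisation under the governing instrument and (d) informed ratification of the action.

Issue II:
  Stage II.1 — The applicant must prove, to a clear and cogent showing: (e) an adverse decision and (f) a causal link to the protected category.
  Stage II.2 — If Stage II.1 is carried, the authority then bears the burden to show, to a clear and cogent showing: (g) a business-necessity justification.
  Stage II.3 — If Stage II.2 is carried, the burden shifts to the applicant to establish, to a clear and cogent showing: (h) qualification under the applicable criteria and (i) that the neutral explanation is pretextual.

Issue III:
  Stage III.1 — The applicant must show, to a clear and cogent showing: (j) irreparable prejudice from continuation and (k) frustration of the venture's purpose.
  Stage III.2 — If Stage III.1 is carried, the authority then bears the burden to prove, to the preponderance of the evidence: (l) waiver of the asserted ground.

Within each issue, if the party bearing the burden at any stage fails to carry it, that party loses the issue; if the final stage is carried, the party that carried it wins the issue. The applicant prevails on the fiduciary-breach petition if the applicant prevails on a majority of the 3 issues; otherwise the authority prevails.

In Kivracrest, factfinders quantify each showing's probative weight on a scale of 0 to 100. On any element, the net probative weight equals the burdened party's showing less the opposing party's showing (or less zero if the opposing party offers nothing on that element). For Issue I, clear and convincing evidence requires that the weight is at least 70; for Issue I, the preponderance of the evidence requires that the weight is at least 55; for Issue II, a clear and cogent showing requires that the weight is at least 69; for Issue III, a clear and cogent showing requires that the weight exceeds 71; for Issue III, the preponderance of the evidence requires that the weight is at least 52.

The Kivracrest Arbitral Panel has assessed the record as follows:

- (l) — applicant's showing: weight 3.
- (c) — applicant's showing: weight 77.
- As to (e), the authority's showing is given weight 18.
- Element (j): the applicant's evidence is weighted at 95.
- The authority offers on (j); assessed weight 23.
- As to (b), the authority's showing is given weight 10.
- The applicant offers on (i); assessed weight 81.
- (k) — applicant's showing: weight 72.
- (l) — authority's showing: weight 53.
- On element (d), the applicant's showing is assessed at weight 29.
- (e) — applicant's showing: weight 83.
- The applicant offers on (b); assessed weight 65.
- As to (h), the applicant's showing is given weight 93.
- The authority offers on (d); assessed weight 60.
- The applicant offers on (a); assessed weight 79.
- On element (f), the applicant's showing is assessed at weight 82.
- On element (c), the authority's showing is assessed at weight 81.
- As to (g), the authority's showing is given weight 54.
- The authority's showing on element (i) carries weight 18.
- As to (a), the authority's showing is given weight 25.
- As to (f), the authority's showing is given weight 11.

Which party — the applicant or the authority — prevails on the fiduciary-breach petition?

authority

— Issue I —
Stage I.1 — burden on applicant; standard: the preponderance of the evidence (weight is at least 55).
    (a): 79 − 25 = 54 < 55 [not met]
    (b): 65 − 10 = 55 ≥ 55 [met]
  The applicant does not carry Stage I.1.
So the authority prevails on this issue.
— Issue II —
Stage II.1 (applicant, a clear and cogent showing, weight is at least 69): (e) net 83−18=65 < 69 — fails; (f) net 82−11=71 ≥ 69 — meets.
  Not every element is met, so the applicant fails to carry Stage II.1.
The analysis ends at Stage II.1; the authority prevails on this issue.
— Issue III —
At Stage III.1 the applicant must meet a clear and cogent showing (weight exceeds 71): on (j) the weight is 95 less the opposing 23 gives net 72, which does exceed 71, so (j) meets the standard; on (k) the weight is 72, which does exceed 71, so (k) meets the standard.
  The applicant carries Stage III.1; the authority now bears the burden.
At Stage III.2 the authority must meet the preponderance of the evidence (weight is at least 52): on (l) the weight is 53 less the opposing 3 gives net 50, < 52, so (l) does not meet the standard.
  Stage III.2 not carried; the authority fails its burden.
The analysis ends at Stage III.2; the applicant prevails on this issue.
Per-issue: Issue I → authority; Issue II → authority; Issue III → applicant. The applicant must prevail on a majority of issues; overall, the authority prevails.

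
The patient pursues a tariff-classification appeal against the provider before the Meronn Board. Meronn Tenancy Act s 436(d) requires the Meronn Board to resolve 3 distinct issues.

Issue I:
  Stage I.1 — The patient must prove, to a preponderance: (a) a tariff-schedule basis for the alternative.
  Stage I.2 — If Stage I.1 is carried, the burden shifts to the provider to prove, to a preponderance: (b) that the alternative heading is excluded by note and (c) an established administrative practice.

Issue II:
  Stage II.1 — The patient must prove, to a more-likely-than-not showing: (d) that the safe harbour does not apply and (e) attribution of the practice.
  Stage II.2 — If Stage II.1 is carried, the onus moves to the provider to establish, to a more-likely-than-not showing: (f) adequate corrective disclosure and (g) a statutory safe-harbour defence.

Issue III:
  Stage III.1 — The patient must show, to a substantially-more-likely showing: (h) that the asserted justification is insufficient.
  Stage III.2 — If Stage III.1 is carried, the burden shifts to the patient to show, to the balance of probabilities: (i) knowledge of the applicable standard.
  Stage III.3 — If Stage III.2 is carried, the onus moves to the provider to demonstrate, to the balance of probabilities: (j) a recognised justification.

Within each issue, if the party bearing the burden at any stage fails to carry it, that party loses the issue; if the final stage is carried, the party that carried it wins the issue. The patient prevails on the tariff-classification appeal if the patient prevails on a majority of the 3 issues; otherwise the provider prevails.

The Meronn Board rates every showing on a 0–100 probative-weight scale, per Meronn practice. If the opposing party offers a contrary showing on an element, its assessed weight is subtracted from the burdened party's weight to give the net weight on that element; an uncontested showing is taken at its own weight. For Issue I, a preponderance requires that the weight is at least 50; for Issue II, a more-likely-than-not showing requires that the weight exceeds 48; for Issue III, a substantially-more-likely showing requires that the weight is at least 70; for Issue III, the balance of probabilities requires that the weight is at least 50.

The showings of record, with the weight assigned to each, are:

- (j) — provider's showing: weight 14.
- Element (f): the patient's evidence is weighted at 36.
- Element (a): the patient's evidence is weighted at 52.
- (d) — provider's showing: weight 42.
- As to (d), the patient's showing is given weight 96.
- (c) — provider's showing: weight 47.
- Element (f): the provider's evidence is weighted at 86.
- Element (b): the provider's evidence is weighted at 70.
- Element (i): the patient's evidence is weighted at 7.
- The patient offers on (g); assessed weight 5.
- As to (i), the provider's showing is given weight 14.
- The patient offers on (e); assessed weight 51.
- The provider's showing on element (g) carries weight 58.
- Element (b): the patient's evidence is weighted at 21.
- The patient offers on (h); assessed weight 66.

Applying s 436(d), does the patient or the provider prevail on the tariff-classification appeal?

provider

— Issue I —
Stage I.1 — burden on patient; standard: a preponderance (weight is at least 50).
    (a): 52 ≥ 50 [met]
  All elements met. The burden passes to the provider.
Stage I.2 — burden on provider; standard: a preponderance (weight is at least 50).
    (b): 70 − 21 = 49 < 50 [not met]
    (c): 47 < 50 [not met]
  Stage I.2 not carried; the provider fails its burden.
So the patient prevails on this issue.
— Issue II —
At Stage II.1 the patient must meet a more-likely-than-not showing (weight exceeds 48): on (d) the weight is 96 less the opposing 42 gives net 54, > 48, so (d) meets the standard; on (e) the weight is 51, > 48, so (e) meets the standard.
  Stage II.1 carried; the burden shifts to the provider.
At Stage II.2 the provider must meet a more-likely-than-not showing (weight exceeds 48): on (f) the weight is 86 less the opposing 36 gives net 50, which does exceed 48, so (f) meets the standard; on (g) the weight is 58 less the opposing 5 gives net 53, > 48, so (g) meets the standard.
  All elements met at the final stage.
With every stage satisfied, the provider prevails on this issue.
— Issue III —
Stage III.1 (patient, a substantially-more-likely showing, weight is at least 70): (h) 66 < 70 — fails.
  The patient does not carry Stage III.1.
The analysis ends at Stage III.1; the provider prevails on this issue.
Per-issue: Issue I → patient; Issue II → provider; Issue III → provider. The patient must prevail on a majority of issues; overall, the provider prevails.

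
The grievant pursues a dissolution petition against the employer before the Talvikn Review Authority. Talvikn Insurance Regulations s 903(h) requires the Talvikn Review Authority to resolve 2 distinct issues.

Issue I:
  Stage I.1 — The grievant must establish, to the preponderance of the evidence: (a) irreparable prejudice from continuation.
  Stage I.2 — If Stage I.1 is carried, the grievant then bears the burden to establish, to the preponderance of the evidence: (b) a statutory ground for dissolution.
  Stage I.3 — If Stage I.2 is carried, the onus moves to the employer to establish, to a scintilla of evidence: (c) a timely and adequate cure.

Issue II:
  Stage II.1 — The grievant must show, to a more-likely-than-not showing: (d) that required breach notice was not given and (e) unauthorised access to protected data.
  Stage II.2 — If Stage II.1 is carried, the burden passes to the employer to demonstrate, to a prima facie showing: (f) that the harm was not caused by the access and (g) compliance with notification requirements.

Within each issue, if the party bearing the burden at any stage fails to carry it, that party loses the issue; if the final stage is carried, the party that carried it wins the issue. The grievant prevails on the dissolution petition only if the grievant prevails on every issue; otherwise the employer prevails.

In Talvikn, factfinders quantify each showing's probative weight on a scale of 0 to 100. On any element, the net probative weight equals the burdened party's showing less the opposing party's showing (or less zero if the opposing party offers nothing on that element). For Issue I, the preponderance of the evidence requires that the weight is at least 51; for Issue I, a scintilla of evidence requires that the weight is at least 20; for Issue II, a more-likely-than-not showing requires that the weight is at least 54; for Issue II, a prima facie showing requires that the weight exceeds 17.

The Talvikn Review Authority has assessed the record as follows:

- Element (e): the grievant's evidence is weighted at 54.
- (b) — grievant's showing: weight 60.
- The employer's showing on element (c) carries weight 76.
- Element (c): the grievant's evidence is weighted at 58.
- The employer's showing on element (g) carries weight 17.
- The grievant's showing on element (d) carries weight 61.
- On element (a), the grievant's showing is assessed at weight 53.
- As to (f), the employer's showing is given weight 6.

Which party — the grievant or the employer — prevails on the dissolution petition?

grievant

— Issue I —
Stage I.1 (grievant, the preponderance of the evidence, weight is at least 51): (a) 53 ≥ 51 — meets.
  Stage I.1 is satisfied; the grievant continues to bear the burden.
Stage I.2 (grievant, the preponderance of the evidence, weight is at least 51): (b) 60 ≥ 51 — meets.
  The grievant carries Stage I.2; the employer now bears the burden.
Stage I.3 (employer, a scintilla of evidence, weight is at least 20): (c) net 76−58=18 < 20 — fails.
  The employer does not carry Stage I.3.
The analysis ends at Stage I.3; the grievant prevails on this issue.
— Issue II —
At Stage II.1 the grievant must meet a more-likely-than-not showing (weight is at least 54): on (d) the weight is 61, ≥ 54, so (d) meets the standard; on (e) the weight is 54, ≥ 54, so (e) meets the standard.
  All elements met. The burden passes to the employer.
At Stage II.2 the employer must meet a prima facie showing (weight exceeds 17): on (f) the weight is 6, ≤ 17, so (f) does not meet the standard; on (g) the weight is 17, ≤ 17, so (g) does not meet the standard.
  The employer does not carry Stage II.2.
The grievant prevails on this issue.
Per-issue: Issue I → grievant; Issue II → grievant. The grievant must prevail on every issue; overall, the grievant prevails.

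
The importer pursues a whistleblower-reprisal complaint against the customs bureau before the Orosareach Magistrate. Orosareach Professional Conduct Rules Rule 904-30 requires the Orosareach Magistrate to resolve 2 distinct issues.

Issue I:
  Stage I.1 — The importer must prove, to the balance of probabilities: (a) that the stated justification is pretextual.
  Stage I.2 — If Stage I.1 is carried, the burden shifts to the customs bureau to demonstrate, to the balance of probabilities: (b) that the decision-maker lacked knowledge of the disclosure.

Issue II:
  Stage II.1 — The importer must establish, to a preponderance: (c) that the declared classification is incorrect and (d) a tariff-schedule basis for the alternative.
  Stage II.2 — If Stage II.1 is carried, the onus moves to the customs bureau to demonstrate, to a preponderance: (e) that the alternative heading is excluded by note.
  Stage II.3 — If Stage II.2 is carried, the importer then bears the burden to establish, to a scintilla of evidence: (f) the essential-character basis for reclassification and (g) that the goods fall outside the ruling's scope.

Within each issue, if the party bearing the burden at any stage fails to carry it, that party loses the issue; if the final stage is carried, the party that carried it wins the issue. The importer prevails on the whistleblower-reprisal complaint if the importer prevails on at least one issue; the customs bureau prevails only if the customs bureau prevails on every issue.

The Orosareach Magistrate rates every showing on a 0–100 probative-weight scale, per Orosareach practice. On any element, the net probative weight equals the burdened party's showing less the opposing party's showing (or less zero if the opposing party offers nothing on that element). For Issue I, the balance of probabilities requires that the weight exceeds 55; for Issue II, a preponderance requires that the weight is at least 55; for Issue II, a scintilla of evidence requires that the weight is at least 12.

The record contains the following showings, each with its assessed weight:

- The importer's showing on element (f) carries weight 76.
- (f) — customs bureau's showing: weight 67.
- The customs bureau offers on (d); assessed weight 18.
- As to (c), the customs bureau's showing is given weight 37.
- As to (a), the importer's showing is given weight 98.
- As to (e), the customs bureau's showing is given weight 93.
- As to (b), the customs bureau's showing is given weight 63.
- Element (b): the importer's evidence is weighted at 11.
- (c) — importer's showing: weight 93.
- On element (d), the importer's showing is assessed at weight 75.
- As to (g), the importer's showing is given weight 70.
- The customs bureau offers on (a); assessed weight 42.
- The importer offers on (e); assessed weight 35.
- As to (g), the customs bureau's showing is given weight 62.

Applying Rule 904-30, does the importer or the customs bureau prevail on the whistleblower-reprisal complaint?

— Issue I —
Stage I.1 — burden on importer; standard: the balance of probabilities (weight exceeds 55).
    (a): 98 − 42 = 56 > 55 [met]
  Stage I.1 is satisfied; the onus moves to the customs bureau.
Stage I.2 — burden on customs bureau; standard: the balance of probabilities (weight exceeds 55).
    (b): 63 − 11 = 52 ≤ 55 [not met]
  The customs bureau does not carry Stage I.2.
The importer prevails on this issue.
— Issue II —
Stage II.1 (importer, a preponderance, weight is at least 55): (c) net 93−37=56 ≥ 55 — meets; (d) net 75−18=57 ≥ 55 — meets.
  Stage II.1 is satisfied; the onus moves to the customs bureau.
Stage II.2 (customs bureau, a preponderance, weight is at least 55): (e) net 93−35=58 ≥ 55 — meets.
  All elements met. The burden passes to the importer.
Stage II.3 (importer, a scintilla of evidence, weight is at least 12): (f) net 76−67=9 < 12 — fails; (g) net 70−62=8 < 12 — fails.
  Stage II.3 not carried; the importer fails its burden.
So the customs bureau prevails on this issue.
Per-issue: Issue I → importer; Issue II → customs bureau. The importer must prevail on at least one issue; overall, the importer prevails.

importer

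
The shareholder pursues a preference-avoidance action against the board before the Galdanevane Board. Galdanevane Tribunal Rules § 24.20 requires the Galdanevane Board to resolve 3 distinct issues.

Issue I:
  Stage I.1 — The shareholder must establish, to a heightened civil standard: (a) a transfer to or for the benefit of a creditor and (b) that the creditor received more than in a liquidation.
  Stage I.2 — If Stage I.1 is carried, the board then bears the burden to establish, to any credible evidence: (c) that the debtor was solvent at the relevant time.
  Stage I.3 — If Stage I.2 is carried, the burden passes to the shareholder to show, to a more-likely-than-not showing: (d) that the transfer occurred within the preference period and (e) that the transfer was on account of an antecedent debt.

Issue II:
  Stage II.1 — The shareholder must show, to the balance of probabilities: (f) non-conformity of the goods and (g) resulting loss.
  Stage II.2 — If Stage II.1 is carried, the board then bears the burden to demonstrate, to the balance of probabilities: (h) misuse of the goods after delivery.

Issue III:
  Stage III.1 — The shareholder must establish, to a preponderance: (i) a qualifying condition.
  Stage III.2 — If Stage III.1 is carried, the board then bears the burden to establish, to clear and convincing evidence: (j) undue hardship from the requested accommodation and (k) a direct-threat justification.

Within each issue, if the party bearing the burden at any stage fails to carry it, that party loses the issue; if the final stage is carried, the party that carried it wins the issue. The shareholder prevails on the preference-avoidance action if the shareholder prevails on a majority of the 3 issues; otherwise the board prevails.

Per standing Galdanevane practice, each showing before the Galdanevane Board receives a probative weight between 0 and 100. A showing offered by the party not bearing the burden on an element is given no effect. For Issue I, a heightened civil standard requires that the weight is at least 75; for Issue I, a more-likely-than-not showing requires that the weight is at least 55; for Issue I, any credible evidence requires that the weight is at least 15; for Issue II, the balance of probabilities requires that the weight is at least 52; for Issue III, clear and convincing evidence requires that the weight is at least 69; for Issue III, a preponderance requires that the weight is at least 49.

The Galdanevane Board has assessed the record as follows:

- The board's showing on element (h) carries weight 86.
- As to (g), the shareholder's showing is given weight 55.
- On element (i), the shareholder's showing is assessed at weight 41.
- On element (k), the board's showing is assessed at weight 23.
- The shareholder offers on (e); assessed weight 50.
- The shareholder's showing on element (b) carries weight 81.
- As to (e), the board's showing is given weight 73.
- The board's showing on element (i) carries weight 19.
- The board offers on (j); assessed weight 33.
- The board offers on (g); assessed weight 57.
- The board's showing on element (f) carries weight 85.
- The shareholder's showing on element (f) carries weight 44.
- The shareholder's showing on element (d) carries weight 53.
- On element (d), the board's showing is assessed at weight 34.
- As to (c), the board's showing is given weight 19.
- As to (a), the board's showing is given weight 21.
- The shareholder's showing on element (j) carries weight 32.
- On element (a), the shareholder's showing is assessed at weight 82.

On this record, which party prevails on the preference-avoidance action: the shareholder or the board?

board

— Issue I —
At Stage I.1 the shareholder must meet a heightened civil standard (weight is at least 75): on (a) the weight is 82 (the board's 21 is given no effect), ≥ 75, so (a) meets the standard; on (b) the weight is 81, ≥ 75, so (b) meets the standard.
  The shareholder carries Stage I.1; the board now bears the burden.
At Stage I.2 the board must meet any credible evidence (weight is at least 15): on (c) the weight is 19, ≥ 15, so (c) meets the standard.
  The board carries Stage I.2; the shareholder now bears the burden.
At Stage I.3 the shareholder must meet a more-likely-than-not showing (weight is at least 55): on (d) the weight is 53 (the board's 34 is given no effect), < 55, so (d) does not meet the standard; on (e) the weight is 50 (the board's 73 is given no effect), < 55, so (e) does not meet the standard.
  The shareholder does not carry Stage I.3.
The board prevails on this issue.
— Issue II —
Stage II.1 (shareholder, the balance of probabilities, weight is at least 52): (f) 44 (board's 85 disregarded) < 52 — fails; (g) 55 (board's 57 disregarded) ≥ 52 — meets.
  Not every element is met, so the shareholder fails to carry Stage II.1.
The board prevails on this issue.
— Issue III —
Stage III.1 (shareholder, a preponderance, weight is at least 49): (i) 41 (board's 19 disregarded) < 49 — fails.
  The shareholder does not carry Stage III.1.
The board prevails on this issue.
Per-issue: Issue I → board; Issue II → board; Issue III → board. The shareholder must prevail on a majority of issues; overall, the board prevails.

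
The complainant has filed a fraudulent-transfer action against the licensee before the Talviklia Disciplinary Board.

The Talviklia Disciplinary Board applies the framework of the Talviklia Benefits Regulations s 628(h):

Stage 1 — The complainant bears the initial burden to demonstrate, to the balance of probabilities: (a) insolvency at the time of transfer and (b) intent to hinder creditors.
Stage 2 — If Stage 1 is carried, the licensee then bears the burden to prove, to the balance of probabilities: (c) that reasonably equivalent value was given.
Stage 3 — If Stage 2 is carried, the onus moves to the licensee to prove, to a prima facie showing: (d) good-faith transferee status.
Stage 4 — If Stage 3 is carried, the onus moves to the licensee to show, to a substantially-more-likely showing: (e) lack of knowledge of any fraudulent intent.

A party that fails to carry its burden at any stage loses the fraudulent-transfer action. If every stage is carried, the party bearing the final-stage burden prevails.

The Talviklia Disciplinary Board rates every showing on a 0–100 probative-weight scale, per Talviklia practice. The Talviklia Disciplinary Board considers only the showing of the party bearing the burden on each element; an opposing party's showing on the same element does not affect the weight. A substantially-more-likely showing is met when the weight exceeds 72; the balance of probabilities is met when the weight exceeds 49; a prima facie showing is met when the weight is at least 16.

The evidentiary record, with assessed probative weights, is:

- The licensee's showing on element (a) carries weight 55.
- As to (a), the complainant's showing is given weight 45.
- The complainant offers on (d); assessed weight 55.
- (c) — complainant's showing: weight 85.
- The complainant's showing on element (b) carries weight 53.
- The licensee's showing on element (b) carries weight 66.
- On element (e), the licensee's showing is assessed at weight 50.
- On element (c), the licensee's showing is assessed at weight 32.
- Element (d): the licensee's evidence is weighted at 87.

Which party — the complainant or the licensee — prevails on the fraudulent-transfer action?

Stage 1 — burden on complainant; standard: the balance of probabilities (weight exceeds 49).
    (a): 45 (licensee's 55 disregarded) ≤ 49 [not met]
    (b): 53 (licensee's 66 disregarded) > 49 [met]
  The complainant does not carry Stage 1.
The licensee prevails.

licensee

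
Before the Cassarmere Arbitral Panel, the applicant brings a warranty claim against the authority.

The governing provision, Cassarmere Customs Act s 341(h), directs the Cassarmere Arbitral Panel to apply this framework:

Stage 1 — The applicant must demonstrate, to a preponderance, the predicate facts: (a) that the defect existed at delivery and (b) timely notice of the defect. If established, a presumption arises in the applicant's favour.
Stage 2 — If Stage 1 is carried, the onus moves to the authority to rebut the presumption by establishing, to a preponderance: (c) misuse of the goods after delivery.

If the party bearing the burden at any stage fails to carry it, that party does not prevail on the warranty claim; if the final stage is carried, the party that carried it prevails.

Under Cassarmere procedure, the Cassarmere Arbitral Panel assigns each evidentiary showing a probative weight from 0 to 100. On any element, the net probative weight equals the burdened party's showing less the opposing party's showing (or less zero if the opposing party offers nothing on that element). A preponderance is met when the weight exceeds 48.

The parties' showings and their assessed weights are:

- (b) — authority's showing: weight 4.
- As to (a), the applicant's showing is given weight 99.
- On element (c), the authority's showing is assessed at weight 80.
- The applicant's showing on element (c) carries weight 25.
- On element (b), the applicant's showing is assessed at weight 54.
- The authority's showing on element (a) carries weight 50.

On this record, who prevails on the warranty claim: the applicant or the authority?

authority

At Stage 1 the applicant must meet a preponderance (weight exceeds 48): on (a) the weight is 99 less the opposing 50 gives net 49, > 48, so (a) meets the standard; on (b) the weight is 54 less the opposing 4 gives net 50, > 48, so (b) meets the standard.
  Stage 1 carried; the burden shifts to the authority.
At Stage 2 the authority must meet a preponderance (weight exceeds 48): on (c) the weight is 80 less the opposing 25 gives net 55, > 48, so (c) meets the standard.
  All elements met at the final stage.
All stages carried — the authority prevails.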